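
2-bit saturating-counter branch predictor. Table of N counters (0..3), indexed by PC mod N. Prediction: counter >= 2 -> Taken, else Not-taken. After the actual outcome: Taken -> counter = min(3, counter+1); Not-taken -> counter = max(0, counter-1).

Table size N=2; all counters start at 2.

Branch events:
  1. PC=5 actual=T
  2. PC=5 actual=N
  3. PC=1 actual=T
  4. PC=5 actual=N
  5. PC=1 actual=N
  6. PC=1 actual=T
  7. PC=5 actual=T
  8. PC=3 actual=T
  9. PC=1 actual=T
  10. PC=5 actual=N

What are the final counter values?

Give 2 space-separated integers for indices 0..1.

Answer: 2 2

Derivation:
Ev 1: PC=5 idx=1 pred=T actual=T -> ctr[1]=3
Ev 2: PC=5 idx=1 pred=T actual=N -> ctr[1]=2
Ev 3: PC=1 idx=1 pred=T actual=T -> ctr[1]=3
Ev 4: PC=5 idx=1 pred=T actual=N -> ctr[1]=2
Ev 5: PC=1 idx=1 pred=T actual=N -> ctr[1]=1
Ev 6: PC=1 idx=1 pred=N actual=T -> ctr[1]=2
Ev 7: PC=5 idx=1 pred=T actual=T -> ctr[1]=3
Ev 8: PC=3 idx=1 pred=T actual=T -> ctr[1]=3
Ev 9: PC=1 idx=1 pred=T actual=T -> ctr[1]=3
Ev 10: PC=5 idx=1 pred=T actual=N -> ctr[1]=2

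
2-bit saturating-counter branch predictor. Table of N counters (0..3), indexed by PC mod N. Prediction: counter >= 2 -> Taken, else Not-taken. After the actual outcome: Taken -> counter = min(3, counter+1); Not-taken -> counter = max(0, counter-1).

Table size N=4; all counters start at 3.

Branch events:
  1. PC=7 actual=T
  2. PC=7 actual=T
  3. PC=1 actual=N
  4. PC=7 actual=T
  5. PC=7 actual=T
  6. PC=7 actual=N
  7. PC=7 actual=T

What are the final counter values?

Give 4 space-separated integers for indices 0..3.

Answer: 3 2 3 3

Derivation:
Ev 1: PC=7 idx=3 pred=T actual=T -> ctr[3]=3
Ev 2: PC=7 idx=3 pred=T actual=T -> ctr[3]=3
Ev 3: PC=1 idx=1 pred=T actual=N -> ctr[1]=2
Ev 4: PC=7 idx=3 pred=T actual=T -> ctr[3]=3
Ev 5: PC=7 idx=3 pred=T actual=T -> ctr[3]=3
Ev 6: PC=7 idx=3 pred=T actual=N -> ctr[3]=2
Ev 7: PC=7 idx=3 pred=T actual=T -> ctr[3]=3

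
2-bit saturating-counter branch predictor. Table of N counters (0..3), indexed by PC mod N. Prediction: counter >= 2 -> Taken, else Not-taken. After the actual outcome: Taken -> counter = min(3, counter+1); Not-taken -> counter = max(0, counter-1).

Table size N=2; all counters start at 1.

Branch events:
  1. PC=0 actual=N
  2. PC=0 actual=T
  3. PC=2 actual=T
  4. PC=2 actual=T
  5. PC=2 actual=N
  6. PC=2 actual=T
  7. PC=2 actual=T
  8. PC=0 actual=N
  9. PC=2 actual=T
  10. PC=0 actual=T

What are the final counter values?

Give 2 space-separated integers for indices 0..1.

Answer: 3 1

Derivation:
Ev 1: PC=0 idx=0 pred=N actual=N -> ctr[0]=0
Ev 2: PC=0 idx=0 pred=N actual=T -> ctr[0]=1
Ev 3: PC=2 idx=0 pred=N actual=T -> ctr[0]=2
Ev 4: PC=2 idx=0 pred=T actual=T -> ctr[0]=3
Ev 5: PC=2 idx=0 pred=T actual=N -> ctr[0]=2
Ev 6: PC=2 idx=0 pred=T actual=T -> ctr[0]=3
Ev 7: PC=2 idx=0 pred=T actual=T -> ctr[0]=3
Ev 8: PC=0 idx=0 pred=T actual=N -> ctr[0]=2
Ev 9: PC=2 idx=0 pred=T actual=T -> ctr[0]=3
Ev 10: PC=0 idx=0 pred=T actual=T -> ctr[0]=3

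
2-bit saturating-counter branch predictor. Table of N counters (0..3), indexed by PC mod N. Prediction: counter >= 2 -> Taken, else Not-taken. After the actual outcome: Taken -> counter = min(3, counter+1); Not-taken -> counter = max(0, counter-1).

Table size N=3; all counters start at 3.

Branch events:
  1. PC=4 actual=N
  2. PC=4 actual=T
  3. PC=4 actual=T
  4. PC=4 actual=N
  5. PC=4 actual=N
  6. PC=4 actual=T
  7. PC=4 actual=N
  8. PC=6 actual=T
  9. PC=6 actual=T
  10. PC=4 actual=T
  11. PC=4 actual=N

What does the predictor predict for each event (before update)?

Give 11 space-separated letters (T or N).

Ev 1: PC=4 idx=1 pred=T actual=N -> ctr[1]=2
Ev 2: PC=4 idx=1 pred=T actual=T -> ctr[1]=3
Ev 3: PC=4 idx=1 pred=T actual=T -> ctr[1]=3
Ev 4: PC=4 idx=1 pred=T actual=N -> ctr[1]=2
Ev 5: PC=4 idx=1 pred=T actual=N -> ctr[1]=1
Ev 6: PC=4 idx=1 pred=N actual=T -> ctr[1]=2
Ev 7: PC=4 idx=1 pred=T actual=N -> ctr[1]=1
Ev 8: PC=6 idx=0 pred=T actual=T -> ctr[0]=3
Ev 9: PC=6 idx=0 pred=T actual=T -> ctr[0]=3
Ev 10: PC=4 idx=1 pred=N actual=T -> ctr[1]=2
Ev 11: PC=4 idx=1 pred=T actual=N -> ctr[1]=1

Answer: T T T T T N T T T N T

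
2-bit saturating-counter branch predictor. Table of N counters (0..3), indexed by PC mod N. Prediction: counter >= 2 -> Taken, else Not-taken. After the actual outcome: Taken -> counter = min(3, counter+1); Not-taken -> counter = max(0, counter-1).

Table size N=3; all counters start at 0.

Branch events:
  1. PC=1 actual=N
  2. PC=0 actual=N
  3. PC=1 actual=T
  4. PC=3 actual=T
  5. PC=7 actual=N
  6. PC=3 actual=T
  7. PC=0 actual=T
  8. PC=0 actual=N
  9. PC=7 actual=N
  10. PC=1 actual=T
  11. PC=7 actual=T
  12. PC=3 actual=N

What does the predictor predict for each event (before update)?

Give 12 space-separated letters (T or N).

Ev 1: PC=1 idx=1 pred=N actual=N -> ctr[1]=0
Ev 2: PC=0 idx=0 pred=N actual=N -> ctr[0]=0
Ev 3: PC=1 idx=1 pred=N actual=T -> ctr[1]=1
Ev 4: PC=3 idx=0 pred=N actual=T -> ctr[0]=1
Ev 5: PC=7 idx=1 pred=N actual=N -> ctr[1]=0
Ev 6: PC=3 idx=0 pred=N actual=T -> ctr[0]=2
Ev 7: PC=0 idx=0 pred=T actual=T -> ctr[0]=3
Ev 8: PC=0 idx=0 pred=T actual=N -> ctr[0]=2
Ev 9: PC=7 idx=1 pred=N actual=N -> ctr[1]=0
Ev 10: PC=1 idx=1 pred=N actual=T -> ctr[1]=1
Ev 11: PC=7 idx=1 pred=N actual=T -> ctr[1]=2
Ev 12: PC=3 idx=0 pred=T actual=N -> ctr[0]=1

Answer: N N N N N N T T N N N T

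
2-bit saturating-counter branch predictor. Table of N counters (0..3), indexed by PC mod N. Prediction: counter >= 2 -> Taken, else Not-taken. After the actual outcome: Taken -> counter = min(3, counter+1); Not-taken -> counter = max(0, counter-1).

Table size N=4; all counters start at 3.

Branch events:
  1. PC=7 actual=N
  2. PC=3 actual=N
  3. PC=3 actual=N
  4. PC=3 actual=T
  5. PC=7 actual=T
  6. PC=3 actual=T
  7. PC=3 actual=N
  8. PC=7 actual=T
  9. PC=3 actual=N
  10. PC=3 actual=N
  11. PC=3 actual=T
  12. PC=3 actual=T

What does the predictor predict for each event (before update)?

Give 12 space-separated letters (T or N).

Ev 1: PC=7 idx=3 pred=T actual=N -> ctr[3]=2
Ev 2: PC=3 idx=3 pred=T actual=N -> ctr[3]=1
Ev 3: PC=3 idx=3 pred=N actual=N -> ctr[3]=0
Ev 4: PC=3 idx=3 pred=N actual=T -> ctr[3]=1
Ev 5: PC=7 idx=3 pred=N actual=T -> ctr[3]=2
Ev 6: PC=3 idx=3 pred=T actual=T -> ctr[3]=3
Ev 7: PC=3 idx=3 pred=T actual=N -> ctr[3]=2
Ev 8: PC=7 idx=3 pred=T actual=T -> ctr[3]=3
Ev 9: PC=3 idx=3 pred=T actual=N -> ctr[3]=2
Ev 10: PC=3 idx=3 pred=T actual=N -> ctr[3]=1
Ev 11: PC=3 idx=3 pred=N actual=T -> ctr[3]=2
Ev 12: PC=3 idx=3 pred=T actual=T -> ctr[3]=3

Answer: T T N N N T T T T T N T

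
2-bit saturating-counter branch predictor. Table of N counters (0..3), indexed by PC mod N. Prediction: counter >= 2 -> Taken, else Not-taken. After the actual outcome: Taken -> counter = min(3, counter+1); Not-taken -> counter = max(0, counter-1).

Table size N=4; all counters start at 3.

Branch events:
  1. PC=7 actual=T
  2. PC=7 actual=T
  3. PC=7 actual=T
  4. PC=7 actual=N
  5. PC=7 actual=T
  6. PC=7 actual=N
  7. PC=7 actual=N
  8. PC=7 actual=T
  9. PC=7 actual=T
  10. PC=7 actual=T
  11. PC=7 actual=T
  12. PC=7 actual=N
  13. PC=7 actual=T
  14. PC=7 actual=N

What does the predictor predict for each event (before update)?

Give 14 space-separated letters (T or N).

Ev 1: PC=7 idx=3 pred=T actual=T -> ctr[3]=3
Ev 2: PC=7 idx=3 pred=T actual=T -> ctr[3]=3
Ev 3: PC=7 idx=3 pred=T actual=T -> ctr[3]=3
Ev 4: PC=7 idx=3 pred=T actual=N -> ctr[3]=2
Ev 5: PC=7 idx=3 pred=T actual=T -> ctr[3]=3
Ev 6: PC=7 idx=3 pred=T actual=N -> ctr[3]=2
Ev 7: PC=7 idx=3 pred=T actual=N -> ctr[3]=1
Ev 8: PC=7 idx=3 pred=N actual=T -> ctr[3]=2
Ev 9: PC=7 idx=3 pred=T actual=T -> ctr[3]=3
Ev 10: PC=7 idx=3 pred=T actual=T -> ctr[3]=3
Ev 11: PC=7 idx=3 pred=T actual=T -> ctr[3]=3
Ev 12: PC=7 idx=3 pred=T actual=N -> ctr[3]=2
Ev 13: PC=7 idx=3 pred=T actual=T -> ctr[3]=3
Ev 14: PC=7 idx=3 pred=T actual=N -> ctr[3]=2

Answer: T T T T T T T N T T T T T T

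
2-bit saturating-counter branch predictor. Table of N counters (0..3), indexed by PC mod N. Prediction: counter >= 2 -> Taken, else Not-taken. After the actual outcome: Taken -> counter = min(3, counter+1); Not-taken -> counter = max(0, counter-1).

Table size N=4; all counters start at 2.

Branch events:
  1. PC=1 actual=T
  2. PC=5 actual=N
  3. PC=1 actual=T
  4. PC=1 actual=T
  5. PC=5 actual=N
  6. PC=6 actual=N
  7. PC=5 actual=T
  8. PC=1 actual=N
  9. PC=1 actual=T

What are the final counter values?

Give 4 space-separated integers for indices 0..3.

Ev 1: PC=1 idx=1 pred=T actual=T -> ctr[1]=3
Ev 2: PC=5 idx=1 pred=T actual=N -> ctr[1]=2
Ev 3: PC=1 idx=1 pred=T actual=T -> ctr[1]=3
Ev 4: PC=1 idx=1 pred=T actual=T -> ctr[1]=3
Ev 5: PC=5 idx=1 pred=T actual=N -> ctr[1]=2
Ev 6: PC=6 idx=2 pred=T actual=N -> ctr[2]=1
Ev 7: PC=5 idx=1 pred=T actual=T -> ctr[1]=3
Ev 8: PC=1 idx=1 pred=T actual=N -> ctr[1]=2
Ev 9: PC=1 idx=1 pred=T actual=T -> ctr[1]=3

Answer: 2 3 1 2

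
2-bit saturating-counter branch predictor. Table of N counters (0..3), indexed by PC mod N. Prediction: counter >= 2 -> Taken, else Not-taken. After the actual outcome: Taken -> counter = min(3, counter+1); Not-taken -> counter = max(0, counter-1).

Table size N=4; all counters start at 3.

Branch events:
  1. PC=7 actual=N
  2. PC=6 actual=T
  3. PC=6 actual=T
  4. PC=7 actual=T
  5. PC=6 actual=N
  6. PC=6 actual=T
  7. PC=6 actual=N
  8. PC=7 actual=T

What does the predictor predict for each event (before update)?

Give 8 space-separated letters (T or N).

Answer: T T T T T T T T

Derivation:
Ev 1: PC=7 idx=3 pred=T actual=N -> ctr[3]=2
Ev 2: PC=6 idx=2 pred=T actual=T -> ctr[2]=3
Ev 3: PC=6 idx=2 pred=T actual=T -> ctr[2]=3
Ev 4: PC=7 idx=3 pred=T actual=T -> ctr[3]=3
Ev 5: PC=6 idx=2 pred=T actual=N -> ctr[2]=2
Ev 6: PC=6 idx=2 pred=T actual=T -> ctr[2]=3
Ev 7: PC=6 idx=2 pred=T actual=N -> ctr[2]=2
Ev 8: PC=7 idx=3 pred=T actual=T -> ctr[3]=3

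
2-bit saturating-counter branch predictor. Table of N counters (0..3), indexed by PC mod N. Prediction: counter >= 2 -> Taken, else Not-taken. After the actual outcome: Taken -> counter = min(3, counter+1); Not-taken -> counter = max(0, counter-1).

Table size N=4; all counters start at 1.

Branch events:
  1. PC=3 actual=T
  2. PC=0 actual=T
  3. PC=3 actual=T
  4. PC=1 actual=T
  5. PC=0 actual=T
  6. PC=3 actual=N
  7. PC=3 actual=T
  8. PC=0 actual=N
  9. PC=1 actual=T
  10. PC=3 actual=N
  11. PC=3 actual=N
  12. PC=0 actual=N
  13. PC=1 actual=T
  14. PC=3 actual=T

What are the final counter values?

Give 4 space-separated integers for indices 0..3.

Ev 1: PC=3 idx=3 pred=N actual=T -> ctr[3]=2
Ev 2: PC=0 idx=0 pred=N actual=T -> ctr[0]=2
Ev 3: PC=3 idx=3 pred=T actual=T -> ctr[3]=3
Ev 4: PC=1 idx=1 pred=N actual=T -> ctr[1]=2
Ev 5: PC=0 idx=0 pred=T actual=T -> ctr[0]=3
Ev 6: PC=3 idx=3 pred=T actual=N -> ctr[3]=2
Ev 7: PC=3 idx=3 pred=T actual=T -> ctr[3]=3
Ev 8: PC=0 idx=0 pred=T actual=N -> ctr[0]=2
Ev 9: PC=1 idx=1 pred=T actual=T -> ctr[1]=3
Ev 10: PC=3 idx=3 pred=T actual=N -> ctr[3]=2
Ev 11: PC=3 idx=3 pred=T actual=N -> ctr[3]=1
Ev 12: PC=0 idx=0 pred=T actual=N -> ctr[0]=1
Ev 13: PC=1 idx=1 pred=T actual=T -> ctr[1]=3
Ev 14: PC=3 idx=3 pred=N actual=T -> ctr[3]=2

Answer: 1 3 1 2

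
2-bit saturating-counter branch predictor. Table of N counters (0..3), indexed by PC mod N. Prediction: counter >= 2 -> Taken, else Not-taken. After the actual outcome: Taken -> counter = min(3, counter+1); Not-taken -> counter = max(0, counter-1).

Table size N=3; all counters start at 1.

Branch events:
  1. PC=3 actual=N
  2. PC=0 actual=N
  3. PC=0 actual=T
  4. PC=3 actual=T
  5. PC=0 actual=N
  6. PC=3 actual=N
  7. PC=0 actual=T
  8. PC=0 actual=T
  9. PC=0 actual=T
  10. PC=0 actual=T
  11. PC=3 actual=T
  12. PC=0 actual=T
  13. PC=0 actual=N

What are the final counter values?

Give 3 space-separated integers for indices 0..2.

Ev 1: PC=3 idx=0 pred=N actual=N -> ctr[0]=0
Ev 2: PC=0 idx=0 pred=N actual=N -> ctr[0]=0
Ev 3: PC=0 idx=0 pred=N actual=T -> ctr[0]=1
Ev 4: PC=3 idx=0 pred=N actual=T -> ctr[0]=2
Ev 5: PC=0 idx=0 pred=T actual=N -> ctr[0]=1
Ev 6: PC=3 idx=0 pred=N actual=N -> ctr[0]=0
Ev 7: PC=0 idx=0 pred=N actual=T -> ctr[0]=1
Ev 8: PC=0 idx=0 pred=N actual=T -> ctr[0]=2
Ev 9: PC=0 idx=0 pred=T actual=T -> ctr[0]=3
Ev 10: PC=0 idx=0 pred=T actual=T -> ctr[0]=3
Ev 11: PC=3 idx=0 pred=T actual=T -> ctr[0]=3
Ev 12: PC=0 idx=0 pred=T actual=T -> ctr[0]=3
Ev 13: PC=0 idx=0 pred=T actual=N -> ctr[0]=2

Answer: 2 1 1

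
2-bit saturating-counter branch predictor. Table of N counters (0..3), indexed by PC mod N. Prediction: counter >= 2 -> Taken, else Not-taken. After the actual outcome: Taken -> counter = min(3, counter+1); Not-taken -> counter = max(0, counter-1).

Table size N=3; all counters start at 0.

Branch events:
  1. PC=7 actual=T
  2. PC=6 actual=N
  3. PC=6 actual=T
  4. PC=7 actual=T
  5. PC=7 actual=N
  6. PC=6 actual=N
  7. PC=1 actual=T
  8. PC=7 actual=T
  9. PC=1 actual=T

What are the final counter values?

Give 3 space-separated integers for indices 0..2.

Answer: 0 3 0

Derivation:
Ev 1: PC=7 idx=1 pred=N actual=T -> ctr[1]=1
Ev 2: PC=6 idx=0 pred=N actual=N -> ctr[0]=0
Ev 3: PC=6 idx=0 pred=N actual=T -> ctr[0]=1
Ev 4: PC=7 idx=1 pred=N actual=T -> ctr[1]=2
Ev 5: PC=7 idx=1 pred=T actual=N -> ctr[1]=1
Ev 6: PC=6 idx=0 pred=N actual=N -> ctr[0]=0
Ev 7: PC=1 idx=1 pred=N actual=T -> ctr[1]=2
Ev 8: PC=7 idx=1 pred=T actual=T -> ctr[1]=3
Ev 9: PC=1 idx=1 pred=T actual=T -> ctr[1]=3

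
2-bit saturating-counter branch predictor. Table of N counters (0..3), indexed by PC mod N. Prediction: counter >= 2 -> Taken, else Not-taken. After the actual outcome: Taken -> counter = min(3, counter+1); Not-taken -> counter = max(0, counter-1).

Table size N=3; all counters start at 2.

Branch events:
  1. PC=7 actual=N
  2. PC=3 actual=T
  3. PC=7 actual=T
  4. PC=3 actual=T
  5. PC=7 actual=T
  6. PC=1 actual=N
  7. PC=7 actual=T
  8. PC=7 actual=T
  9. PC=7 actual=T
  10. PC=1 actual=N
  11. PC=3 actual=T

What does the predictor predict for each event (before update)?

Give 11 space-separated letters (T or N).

Answer: T T N T T T T T T T T

Derivation:
Ev 1: PC=7 idx=1 pred=T actual=N -> ctr[1]=1
Ev 2: PC=3 idx=0 pred=T actual=T -> ctr[0]=3
Ev 3: PC=7 idx=1 pred=N actual=T -> ctr[1]=2
Ev 4: PC=3 idx=0 pred=T actual=T -> ctr[0]=3
Ev 5: PC=7 idx=1 pred=T actual=T -> ctr[1]=3
Ev 6: PC=1 idx=1 pred=T actual=N -> ctr[1]=2
Ev 7: PC=7 idx=1 pred=T actual=T -> ctr[1]=3
Ev 8: PC=7 idx=1 pred=T actual=T -> ctr[1]=3
Ev 9: PC=7 idx=1 pred=T actual=T -> ctr[1]=3
Ev 10: PC=1 idx=1 pred=T actual=N -> ctr[1]=2
Ev 11: PC=3 idx=0 pred=T actual=T -> ctr[0]=3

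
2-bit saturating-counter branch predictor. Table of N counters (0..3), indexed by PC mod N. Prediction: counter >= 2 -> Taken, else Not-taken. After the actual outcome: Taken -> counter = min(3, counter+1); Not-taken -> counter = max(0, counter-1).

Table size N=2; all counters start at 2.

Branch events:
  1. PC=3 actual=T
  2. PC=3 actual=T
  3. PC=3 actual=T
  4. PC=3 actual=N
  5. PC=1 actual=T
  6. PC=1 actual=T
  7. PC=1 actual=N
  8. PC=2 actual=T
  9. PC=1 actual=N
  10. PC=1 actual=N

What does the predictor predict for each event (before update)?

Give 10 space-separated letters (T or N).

Answer: T T T T T T T T T N

Derivation:
Ev 1: PC=3 idx=1 pred=T actual=T -> ctr[1]=3
Ev 2: PC=3 idx=1 pred=T actual=T -> ctr[1]=3
Ev 3: PC=3 idx=1 pred=T actual=T -> ctr[1]=3
Ev 4: PC=3 idx=1 pred=T actual=N -> ctr[1]=2
Ev 5: PC=1 idx=1 pred=T actual=T -> ctr[1]=3
Ev 6: PC=1 idx=1 pred=T actual=T -> ctr[1]=3
Ev 7: PC=1 idx=1 pred=T actual=N -> ctr[1]=2
Ev 8: PC=2 idx=0 pred=T actual=T -> ctr[0]=3
Ev 9: PC=1 idx=1 pred=T actual=N -> ctr[1]=1
Ev 10: PC=1 idx=1 pred=N actual=N -> ctr[1]=0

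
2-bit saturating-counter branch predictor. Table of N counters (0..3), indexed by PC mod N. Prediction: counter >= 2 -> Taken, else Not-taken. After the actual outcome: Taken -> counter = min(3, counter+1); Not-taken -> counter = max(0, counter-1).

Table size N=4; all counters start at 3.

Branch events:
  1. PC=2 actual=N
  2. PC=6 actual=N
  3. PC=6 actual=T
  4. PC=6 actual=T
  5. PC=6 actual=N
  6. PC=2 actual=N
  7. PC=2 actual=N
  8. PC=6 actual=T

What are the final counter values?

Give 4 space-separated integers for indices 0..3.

Answer: 3 3 1 3

Derivation:
Ev 1: PC=2 idx=2 pred=T actual=N -> ctr[2]=2
Ev 2: PC=6 idx=2 pred=T actual=N -> ctr[2]=1
Ev 3: PC=6 idx=2 pred=N actual=T -> ctr[2]=2
Ev 4: PC=6 idx=2 pred=T actual=T -> ctr[2]=3
Ev 5: PC=6 idx=2 pred=T actual=N -> ctr[2]=2
Ev 6: PC=2 idx=2 pred=T actual=N -> ctr[2]=1
Ev 7: PC=2 idx=2 pred=N actual=N -> ctr[2]=0
Ev 8: PC=6 idx=2 pred=N actual=T -> ctr[2]=1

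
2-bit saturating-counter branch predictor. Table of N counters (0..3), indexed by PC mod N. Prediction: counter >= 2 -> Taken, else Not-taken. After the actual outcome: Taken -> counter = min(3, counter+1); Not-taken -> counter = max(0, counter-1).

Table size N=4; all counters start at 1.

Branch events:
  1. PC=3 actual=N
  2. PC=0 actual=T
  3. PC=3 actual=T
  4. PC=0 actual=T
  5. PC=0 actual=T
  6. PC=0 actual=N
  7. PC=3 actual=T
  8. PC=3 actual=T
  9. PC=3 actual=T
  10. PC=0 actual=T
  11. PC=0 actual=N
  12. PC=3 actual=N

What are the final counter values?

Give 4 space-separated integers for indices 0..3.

Answer: 2 1 1 2

Derivation:
Ev 1: PC=3 idx=3 pred=N actual=N -> ctr[3]=0
Ev 2: PC=0 idx=0 pred=N actual=T -> ctr[0]=2
Ev 3: PC=3 idx=3 pred=N actual=T -> ctr[3]=1
Ev 4: PC=0 idx=0 pred=T actual=T -> ctr[0]=3
Ev 5: PC=0 idx=0 pred=T actual=T -> ctr[0]=3
Ev 6: PC=0 idx=0 pred=T actual=N -> ctr[0]=2
Ev 7: PC=3 idx=3 pred=N actual=T -> ctr[3]=2
Ev 8: PC=3 idx=3 pred=T actual=T -> ctr[3]=3
Ev 9: PC=3 idx=3 pred=T actual=T -> ctr[3]=3
Ev 10: PC=0 idx=0 pred=T actual=T -> ctr[0]=3
Ev 11: PC=0 idx=0 pred=T actual=N -> ctr[0]=2
Ev 12: PC=3 idx=3 pred=T actual=N -> ctr[3]=2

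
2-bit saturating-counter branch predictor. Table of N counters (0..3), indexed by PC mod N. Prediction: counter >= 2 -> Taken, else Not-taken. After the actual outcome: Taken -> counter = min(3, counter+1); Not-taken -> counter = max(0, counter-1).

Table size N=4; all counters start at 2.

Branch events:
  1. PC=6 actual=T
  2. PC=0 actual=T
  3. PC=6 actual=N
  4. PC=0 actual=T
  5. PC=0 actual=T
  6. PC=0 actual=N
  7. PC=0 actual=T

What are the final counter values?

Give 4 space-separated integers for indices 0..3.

Answer: 3 2 2 2

Derivation:
Ev 1: PC=6 idx=2 pred=T actual=T -> ctr[2]=3
Ev 2: PC=0 idx=0 pred=T actual=T -> ctr[0]=3
Ev 3: PC=6 idx=2 pred=T actual=N -> ctr[2]=2
Ev 4: PC=0 idx=0 pred=T actual=T -> ctr[0]=3
Ev 5: PC=0 idx=0 pred=T actual=T -> ctr[0]=3
Ev 6: PC=0 idx=0 pred=T actual=N -> ctr[0]=2
Ev 7: PC=0 idx=0 pred=T actual=T -> ctr[0]=3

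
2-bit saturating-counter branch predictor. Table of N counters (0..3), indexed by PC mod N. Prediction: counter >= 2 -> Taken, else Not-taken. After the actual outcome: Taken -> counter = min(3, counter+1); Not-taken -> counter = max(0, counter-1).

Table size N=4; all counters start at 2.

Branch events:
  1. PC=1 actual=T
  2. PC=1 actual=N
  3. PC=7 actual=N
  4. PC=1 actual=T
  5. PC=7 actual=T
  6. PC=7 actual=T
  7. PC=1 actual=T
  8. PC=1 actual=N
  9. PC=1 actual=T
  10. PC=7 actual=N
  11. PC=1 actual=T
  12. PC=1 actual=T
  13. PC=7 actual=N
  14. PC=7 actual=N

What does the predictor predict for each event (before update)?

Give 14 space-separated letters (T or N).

Answer: T T T T N T T T T T T T T N

Derivation:
Ev 1: PC=1 idx=1 pred=T actual=T -> ctr[1]=3
Ev 2: PC=1 idx=1 pred=T actual=N -> ctr[1]=2
Ev 3: PC=7 idx=3 pred=T actual=N -> ctr[3]=1
Ev 4: PC=1 idx=1 pred=T actual=T -> ctr[1]=3
Ev 5: PC=7 idx=3 pred=N actual=T -> ctr[3]=2
Ev 6: PC=7 idx=3 pred=T actual=T -> ctr[3]=3
Ev 7: PC=1 idx=1 pred=T actual=T -> ctr[1]=3
Ev 8: PC=1 idx=1 pred=T actual=N -> ctr[1]=2
Ev 9: PC=1 idx=1 pred=T actual=T -> ctr[1]=3
Ev 10: PC=7 idx=3 pred=T actual=N -> ctr[3]=2
Ev 11: PC=1 idx=1 pred=T actual=T -> ctr[1]=3
Ev 12: PC=1 idx=1 pred=T actual=T -> ctr[1]=3
Ev 13: PC=7 idx=3 pred=T actual=N -> ctr[3]=1
Ev 14: PC=7 idx=3 pred=N actual=N -> ctr[3]=0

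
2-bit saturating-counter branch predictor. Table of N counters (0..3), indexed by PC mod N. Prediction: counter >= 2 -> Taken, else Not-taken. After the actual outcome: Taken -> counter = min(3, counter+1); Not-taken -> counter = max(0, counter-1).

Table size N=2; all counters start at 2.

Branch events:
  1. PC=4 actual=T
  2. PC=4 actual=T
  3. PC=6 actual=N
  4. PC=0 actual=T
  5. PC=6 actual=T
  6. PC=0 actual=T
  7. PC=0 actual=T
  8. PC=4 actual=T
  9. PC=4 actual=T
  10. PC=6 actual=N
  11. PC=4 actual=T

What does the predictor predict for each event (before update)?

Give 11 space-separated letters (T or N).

Ev 1: PC=4 idx=0 pred=T actual=T -> ctr[0]=3
Ev 2: PC=4 idx=0 pred=T actual=T -> ctr[0]=3
Ev 3: PC=6 idx=0 pred=T actual=N -> ctr[0]=2
Ev 4: PC=0 idx=0 pred=T actual=T -> ctr[0]=3
Ev 5: PC=6 idx=0 pred=T actual=T -> ctr[0]=3
Ev 6: PC=0 idx=0 pred=T actual=T -> ctr[0]=3
Ev 7: PC=0 idx=0 pred=T actual=T -> ctr[0]=3
Ev 8: PC=4 idx=0 pred=T actual=T -> ctr[0]=3
Ev 9: PC=4 idx=0 pred=T actual=T -> ctr[0]=3
Ev 10: PC=6 idx=0 pred=T actual=N -> ctr[0]=2
Ev 11: PC=4 idx=0 pred=T actual=T -> ctr[0]=3

Answer: T T T T T T T T T T T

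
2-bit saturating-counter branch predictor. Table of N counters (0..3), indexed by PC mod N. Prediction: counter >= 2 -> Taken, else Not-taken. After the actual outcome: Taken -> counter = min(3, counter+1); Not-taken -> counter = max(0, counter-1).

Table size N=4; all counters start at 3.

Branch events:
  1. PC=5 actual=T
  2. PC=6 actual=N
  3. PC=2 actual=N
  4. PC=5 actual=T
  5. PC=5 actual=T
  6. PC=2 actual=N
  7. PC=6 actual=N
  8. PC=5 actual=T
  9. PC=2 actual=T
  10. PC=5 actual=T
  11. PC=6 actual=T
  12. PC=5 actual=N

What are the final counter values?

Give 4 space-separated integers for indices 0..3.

Answer: 3 2 2 3

Derivation:
Ev 1: PC=5 idx=1 pred=T actual=T -> ctr[1]=3
Ev 2: PC=6 idx=2 pred=T actual=N -> ctr[2]=2
Ev 3: PC=2 idx=2 pred=T actual=N -> ctr[2]=1
Ev 4: PC=5 idx=1 pred=T actual=T -> ctr[1]=3
Ev 5: PC=5 idx=1 pred=T actual=T -> ctr[1]=3
Ev 6: PC=2 idx=2 pred=N actual=N -> ctr[2]=0
Ev 7: PC=6 idx=2 pred=N actual=N -> ctr[2]=0
Ev 8: PC=5 idx=1 pred=T actual=T -> ctr[1]=3
Ev 9: PC=2 idx=2 pred=N actual=T -> ctr[2]=1
Ev 10: PC=5 idx=1 pred=T actual=T -> ctr[1]=3
Ev 11: PC=6 idx=2 pred=N actual=T -> ctr[2]=2
Ev 12: PC=5 idx=1 pred=T actual=N -> ctr[1]=2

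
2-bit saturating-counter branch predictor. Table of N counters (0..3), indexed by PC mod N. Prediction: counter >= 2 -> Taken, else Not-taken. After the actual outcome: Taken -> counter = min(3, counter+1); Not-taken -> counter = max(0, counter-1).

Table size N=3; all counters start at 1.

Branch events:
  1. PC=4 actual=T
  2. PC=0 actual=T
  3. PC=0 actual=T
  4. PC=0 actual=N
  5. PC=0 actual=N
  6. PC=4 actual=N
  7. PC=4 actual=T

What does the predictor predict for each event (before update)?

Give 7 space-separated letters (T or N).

Ev 1: PC=4 idx=1 pred=N actual=T -> ctr[1]=2
Ev 2: PC=0 idx=0 pred=N actual=T -> ctr[0]=2
Ev 3: PC=0 idx=0 pred=T actual=T -> ctr[0]=3
Ev 4: PC=0 idx=0 pred=T actual=N -> ctr[0]=2
Ev 5: PC=0 idx=0 pred=T actual=N -> ctr[0]=1
Ev 6: PC=4 idx=1 pred=T actual=N -> ctr[1]=1
Ev 7: PC=4 idx=1 pred=N actual=T -> ctr[1]=2

Answer: N N T T T T N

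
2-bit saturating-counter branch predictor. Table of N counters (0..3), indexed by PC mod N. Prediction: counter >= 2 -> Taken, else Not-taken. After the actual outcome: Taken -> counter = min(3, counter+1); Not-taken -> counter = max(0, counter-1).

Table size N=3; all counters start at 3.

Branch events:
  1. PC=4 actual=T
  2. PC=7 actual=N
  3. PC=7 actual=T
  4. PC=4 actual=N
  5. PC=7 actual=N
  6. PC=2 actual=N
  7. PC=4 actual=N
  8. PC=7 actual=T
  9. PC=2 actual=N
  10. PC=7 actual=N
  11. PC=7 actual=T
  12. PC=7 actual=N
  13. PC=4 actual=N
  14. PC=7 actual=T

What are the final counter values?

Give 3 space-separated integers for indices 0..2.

Answer: 3 1 1

Derivation:
Ev 1: PC=4 idx=1 pred=T actual=T -> ctr[1]=3
Ev 2: PC=7 idx=1 pred=T actual=N -> ctr[1]=2
Ev 3: PC=7 idx=1 pred=T actual=T -> ctr[1]=3
Ev 4: PC=4 idx=1 pred=T actual=N -> ctr[1]=2
Ev 5: PC=7 idx=1 pred=T actual=N -> ctr[1]=1
Ev 6: PC=2 idx=2 pred=T actual=N -> ctr[2]=2
Ev 7: PC=4 idx=1 pred=N actual=N -> ctr[1]=0
Ev 8: PC=7 idx=1 pred=N actual=T -> ctr[1]=1
Ev 9: PC=2 idx=2 pred=T actual=N -> ctr[2]=1
Ev 10: PC=7 idx=1 pred=N actual=N -> ctr[1]=0
Ev 11: PC=7 idx=1 pred=N actual=T -> ctr[1]=1
Ev 12: PC=7 idx=1 pred=N actual=N -> ctr[1]=0
Ev 13: PC=4 idx=1 pred=N actual=N -> ctr[1]=0
Ev 14: PC=7 idx=1 pred=N actual=T -> ctr[1]=1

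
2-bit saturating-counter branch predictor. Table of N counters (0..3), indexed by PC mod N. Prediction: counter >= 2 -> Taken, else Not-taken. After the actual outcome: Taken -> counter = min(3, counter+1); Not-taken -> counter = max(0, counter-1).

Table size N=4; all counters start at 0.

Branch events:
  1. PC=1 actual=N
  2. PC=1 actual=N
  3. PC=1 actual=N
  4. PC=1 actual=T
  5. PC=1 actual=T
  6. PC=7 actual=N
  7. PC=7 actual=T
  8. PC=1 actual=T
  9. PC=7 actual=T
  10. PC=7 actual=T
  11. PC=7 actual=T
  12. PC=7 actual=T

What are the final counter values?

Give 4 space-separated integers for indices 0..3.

Ev 1: PC=1 idx=1 pred=N actual=N -> ctr[1]=0
Ev 2: PC=1 idx=1 pred=N actual=N -> ctr[1]=0
Ev 3: PC=1 idx=1 pred=N actual=N -> ctr[1]=0
Ev 4: PC=1 idx=1 pred=N actual=T -> ctr[1]=1
Ev 5: PC=1 idx=1 pred=N actual=T -> ctr[1]=2
Ev 6: PC=7 idx=3 pred=N actual=N -> ctr[3]=0
Ev 7: PC=7 idx=3 pred=N actual=T -> ctr[3]=1
Ev 8: PC=1 idx=1 pred=T actual=T -> ctr[1]=3
Ev 9: PC=7 idx=3 pred=N actual=T -> ctr[3]=2
Ev 10: PC=7 idx=3 pred=T actual=T -> ctr[3]=3
Ev 11: PC=7 idx=3 pred=T actual=T -> ctr[3]=3
Ev 12: PC=7 idx=3 pred=T actual=T -> ctr[3]=3

Answer: 0 3 0 3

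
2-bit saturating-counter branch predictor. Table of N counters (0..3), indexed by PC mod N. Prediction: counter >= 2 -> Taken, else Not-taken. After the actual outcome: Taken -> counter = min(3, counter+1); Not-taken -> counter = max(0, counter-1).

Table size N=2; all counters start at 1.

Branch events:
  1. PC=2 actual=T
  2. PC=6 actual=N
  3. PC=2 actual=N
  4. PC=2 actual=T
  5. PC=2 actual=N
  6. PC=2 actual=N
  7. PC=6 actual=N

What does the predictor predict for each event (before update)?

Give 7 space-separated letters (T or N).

Ev 1: PC=2 idx=0 pred=N actual=T -> ctr[0]=2
Ev 2: PC=6 idx=0 pred=T actual=N -> ctr[0]=1
Ev 3: PC=2 idx=0 pred=N actual=N -> ctr[0]=0
Ev 4: PC=2 idx=0 pred=N actual=T -> ctr[0]=1
Ev 5: PC=2 idx=0 pred=N actual=N -> ctr[0]=0
Ev 6: PC=2 idx=0 pred=N actual=N -> ctr[0]=0
Ev 7: PC=6 idx=0 pred=N actual=N -> ctr[0]=0

Answer: N T N N N N N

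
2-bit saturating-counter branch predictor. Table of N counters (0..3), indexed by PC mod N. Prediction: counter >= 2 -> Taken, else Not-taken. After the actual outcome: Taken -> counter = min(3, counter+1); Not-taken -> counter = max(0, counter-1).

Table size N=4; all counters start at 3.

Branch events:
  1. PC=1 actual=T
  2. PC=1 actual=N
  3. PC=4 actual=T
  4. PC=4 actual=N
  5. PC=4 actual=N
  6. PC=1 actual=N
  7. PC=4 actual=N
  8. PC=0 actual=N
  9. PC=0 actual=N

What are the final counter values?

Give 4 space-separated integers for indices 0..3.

Ev 1: PC=1 idx=1 pred=T actual=T -> ctr[1]=3
Ev 2: PC=1 idx=1 pred=T actual=N -> ctr[1]=2
Ev 3: PC=4 idx=0 pred=T actual=T -> ctr[0]=3
Ev 4: PC=4 idx=0 pred=T actual=N -> ctr[0]=2
Ev 5: PC=4 idx=0 pred=T actual=N -> ctr[0]=1
Ev 6: PC=1 idx=1 pred=T actual=N -> ctr[1]=1
Ev 7: PC=4 idx=0 pred=N actual=N -> ctr[0]=0
Ev 8: PC=0 idx=0 pred=N actual=N -> ctr[0]=0
Ev 9: PC=0 idx=0 pred=N actual=N -> ctr[0]=0

Answer: 0 1 3 3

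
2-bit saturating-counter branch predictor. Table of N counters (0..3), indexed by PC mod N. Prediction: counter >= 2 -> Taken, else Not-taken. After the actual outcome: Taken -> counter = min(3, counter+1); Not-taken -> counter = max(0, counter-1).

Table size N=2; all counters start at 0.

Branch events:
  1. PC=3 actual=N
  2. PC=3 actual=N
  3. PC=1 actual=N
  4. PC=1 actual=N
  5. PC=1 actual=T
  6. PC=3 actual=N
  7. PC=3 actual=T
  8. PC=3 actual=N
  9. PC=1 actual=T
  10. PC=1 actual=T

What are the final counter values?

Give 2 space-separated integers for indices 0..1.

Answer: 0 2

Derivation:
Ev 1: PC=3 idx=1 pred=N actual=N -> ctr[1]=0
Ev 2: PC=3 idx=1 pred=N actual=N -> ctr[1]=0
Ev 3: PC=1 idx=1 pred=N actual=N -> ctr[1]=0
Ev 4: PC=1 idx=1 pred=N actual=N -> ctr[1]=0
Ev 5: PC=1 idx=1 pred=N actual=T -> ctr[1]=1
Ev 6: PC=3 idx=1 pred=N actual=N -> ctr[1]=0
Ev 7: PC=3 idx=1 pred=N actual=T -> ctr[1]=1
Ev 8: PC=3 idx=1 pred=N actual=N -> ctr[1]=0
Ev 9: PC=1 idx=1 pred=N actual=T -> ctr[1]=1
Ev 10: PC=1 idx=1 pred=N actual=T -> ctr[1]=2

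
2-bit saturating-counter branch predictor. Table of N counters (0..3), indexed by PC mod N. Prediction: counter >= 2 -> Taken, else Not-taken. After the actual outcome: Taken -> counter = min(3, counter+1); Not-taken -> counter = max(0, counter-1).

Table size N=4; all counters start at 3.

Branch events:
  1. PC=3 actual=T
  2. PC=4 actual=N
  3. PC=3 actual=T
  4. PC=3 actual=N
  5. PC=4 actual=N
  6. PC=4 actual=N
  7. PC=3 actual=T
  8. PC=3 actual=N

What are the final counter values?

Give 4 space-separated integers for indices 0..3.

Answer: 0 3 3 2

Derivation:
Ev 1: PC=3 idx=3 pred=T actual=T -> ctr[3]=3
Ev 2: PC=4 idx=0 pred=T actual=N -> ctr[0]=2
Ev 3: PC=3 idx=3 pred=T actual=T -> ctr[3]=3
Ev 4: PC=3 idx=3 pred=T actual=N -> ctr[3]=2
Ev 5: PC=4 idx=0 pred=T actual=N -> ctr[0]=1
Ev 6: PC=4 idx=0 pred=N actual=N -> ctr[0]=0
Ev 7: PC=3 idx=3 pred=T actual=T -> ctr[3]=3
Ev 8: PC=3 idx=3 pred=T actual=N -> ctr[3]=2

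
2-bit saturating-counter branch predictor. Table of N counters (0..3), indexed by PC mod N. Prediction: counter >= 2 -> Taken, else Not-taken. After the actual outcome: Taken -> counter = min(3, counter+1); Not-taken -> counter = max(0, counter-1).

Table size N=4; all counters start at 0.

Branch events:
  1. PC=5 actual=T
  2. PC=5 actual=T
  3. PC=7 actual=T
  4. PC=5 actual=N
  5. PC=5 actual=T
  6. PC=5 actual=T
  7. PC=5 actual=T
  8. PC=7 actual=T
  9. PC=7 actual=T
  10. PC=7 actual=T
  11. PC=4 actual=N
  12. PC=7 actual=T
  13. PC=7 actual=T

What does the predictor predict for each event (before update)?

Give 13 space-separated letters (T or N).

Ev 1: PC=5 idx=1 pred=N actual=T -> ctr[1]=1
Ev 2: PC=5 idx=1 pred=N actual=T -> ctr[1]=2
Ev 3: PC=7 idx=3 pred=N actual=T -> ctr[3]=1
Ev 4: PC=5 idx=1 pred=T actual=N -> ctr[1]=1
Ev 5: PC=5 idx=1 pred=N actual=T -> ctr[1]=2
Ev 6: PC=5 idx=1 pred=T actual=T -> ctr[1]=3
Ev 7: PC=5 idx=1 pred=T actual=T -> ctr[1]=3
Ev 8: PC=7 idx=3 pred=N actual=T -> ctr[3]=2
Ev 9: PC=7 idx=3 pred=T actual=T -> ctr[3]=3
Ev 10: PC=7 idx=3 pred=T actual=T -> ctr[3]=3
Ev 11: PC=4 idx=0 pred=N actual=N -> ctr[0]=0
Ev 12: PC=7 idx=3 pred=T actual=T -> ctr[3]=3
Ev 13: PC=7 idx=3 pred=T actual=T -> ctr[3]=3

Answer: N N N T N T T N T T N T T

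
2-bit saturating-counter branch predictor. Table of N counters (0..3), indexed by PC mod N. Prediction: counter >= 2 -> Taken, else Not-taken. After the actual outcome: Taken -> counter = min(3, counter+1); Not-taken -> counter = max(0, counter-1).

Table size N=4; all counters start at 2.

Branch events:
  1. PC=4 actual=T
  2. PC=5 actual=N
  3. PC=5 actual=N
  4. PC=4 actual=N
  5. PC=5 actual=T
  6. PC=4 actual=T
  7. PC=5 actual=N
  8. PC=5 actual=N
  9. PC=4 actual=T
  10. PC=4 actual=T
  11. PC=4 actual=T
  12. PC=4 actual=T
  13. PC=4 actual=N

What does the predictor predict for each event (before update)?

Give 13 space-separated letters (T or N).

Ev 1: PC=4 idx=0 pred=T actual=T -> ctr[0]=3
Ev 2: PC=5 idx=1 pred=T actual=N -> ctr[1]=1
Ev 3: PC=5 idx=1 pred=N actual=N -> ctr[1]=0
Ev 4: PC=4 idx=0 pred=T actual=N -> ctr[0]=2
Ev 5: PC=5 idx=1 pred=N actual=T -> ctr[1]=1
Ev 6: PC=4 idx=0 pred=T actual=T -> ctr[0]=3
Ev 7: PC=5 idx=1 pred=N actual=N -> ctr[1]=0
Ev 8: PC=5 idx=1 pred=N actual=N -> ctr[1]=0
Ev 9: PC=4 idx=0 pred=T actual=T -> ctr[0]=3
Ev 10: PC=4 idx=0 pred=T actual=T -> ctr[0]=3
Ev 11: PC=4 idx=0 pred=T actual=T -> ctr[0]=3
Ev 12: PC=4 idx=0 pred=T actual=T -> ctr[0]=3
Ev 13: PC=4 idx=0 pred=T actual=N -> ctr[0]=2

Answer: T T N T N T N N T T T T T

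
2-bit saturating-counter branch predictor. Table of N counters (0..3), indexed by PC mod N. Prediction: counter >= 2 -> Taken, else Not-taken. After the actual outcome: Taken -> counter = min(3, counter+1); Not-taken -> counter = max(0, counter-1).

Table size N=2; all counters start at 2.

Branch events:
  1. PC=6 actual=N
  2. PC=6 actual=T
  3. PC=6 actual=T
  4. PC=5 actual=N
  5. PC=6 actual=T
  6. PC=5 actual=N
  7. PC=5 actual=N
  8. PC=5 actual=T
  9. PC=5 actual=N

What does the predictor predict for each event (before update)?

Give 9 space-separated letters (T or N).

Answer: T N T T T N N N N

Derivation:
Ev 1: PC=6 idx=0 pred=T actual=N -> ctr[0]=1
Ev 2: PC=6 idx=0 pred=N actual=T -> ctr[0]=2
Ev 3: PC=6 idx=0 pred=T actual=T -> ctr[0]=3
Ev 4: PC=5 idx=1 pred=T actual=N -> ctr[1]=1
Ev 5: PC=6 idx=0 pred=T actual=T -> ctr[0]=3
Ev 6: PC=5 idx=1 pred=N actual=N -> ctr[1]=0
Ev 7: PC=5 idx=1 pred=N actual=N -> ctr[1]=0
Ev 8: PC=5 idx=1 pred=N actual=T -> ctr[1]=1
Ev 9: PC=5 idx=1 pred=N actual=N -> ctr[1]=0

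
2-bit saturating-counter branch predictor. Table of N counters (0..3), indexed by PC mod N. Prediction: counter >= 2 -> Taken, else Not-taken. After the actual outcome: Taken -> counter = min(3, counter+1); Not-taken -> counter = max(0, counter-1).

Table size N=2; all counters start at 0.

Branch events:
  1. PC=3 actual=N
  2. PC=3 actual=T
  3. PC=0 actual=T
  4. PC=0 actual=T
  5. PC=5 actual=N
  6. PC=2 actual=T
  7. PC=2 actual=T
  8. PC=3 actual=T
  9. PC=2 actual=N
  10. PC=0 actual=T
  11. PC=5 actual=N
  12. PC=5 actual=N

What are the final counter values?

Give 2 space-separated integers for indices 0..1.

Answer: 3 0

Derivation:
Ev 1: PC=3 idx=1 pred=N actual=N -> ctr[1]=0
Ev 2: PC=3 idx=1 pred=N actual=T -> ctr[1]=1
Ev 3: PC=0 idx=0 pred=N actual=T -> ctr[0]=1
Ev 4: PC=0 idx=0 pred=N actual=T -> ctr[0]=2
Ev 5: PC=5 idx=1 pred=N actual=N -> ctr[1]=0
Ev 6: PC=2 idx=0 pred=T actual=T -> ctr[0]=3
Ev 7: PC=2 idx=0 pred=T actual=T -> ctr[0]=3
Ev 8: PC=3 idx=1 pred=N actual=T -> ctr[1]=1
Ev 9: PC=2 idx=0 pred=T actual=N -> ctr[0]=2
Ev 10: PC=0 idx=0 pred=T actual=T -> ctr[0]=3
Ev 11: PC=5 idx=1 pred=N actual=N -> ctr[1]=0
Ev 12: PC=5 idx=1 pred=N actual=N -> ctr[1]=0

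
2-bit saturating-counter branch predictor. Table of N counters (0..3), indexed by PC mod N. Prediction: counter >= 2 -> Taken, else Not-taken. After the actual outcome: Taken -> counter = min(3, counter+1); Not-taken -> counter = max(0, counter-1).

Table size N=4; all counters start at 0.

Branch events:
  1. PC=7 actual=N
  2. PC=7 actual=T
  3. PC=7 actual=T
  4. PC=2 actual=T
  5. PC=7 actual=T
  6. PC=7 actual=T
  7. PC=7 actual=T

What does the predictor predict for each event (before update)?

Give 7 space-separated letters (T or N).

Ev 1: PC=7 idx=3 pred=N actual=N -> ctr[3]=0
Ev 2: PC=7 idx=3 pred=N actual=T -> ctr[3]=1
Ev 3: PC=7 idx=3 pred=N actual=T -> ctr[3]=2
Ev 4: PC=2 idx=2 pred=N actual=T -> ctr[2]=1
Ev 5: PC=7 idx=3 pred=T actual=T -> ctr[3]=3
Ev 6: PC=7 idx=3 pred=T actual=T -> ctr[3]=3
Ev 7: PC=7 idx=3 pred=T actual=T -> ctr[3]=3

Answer: N N N N T T T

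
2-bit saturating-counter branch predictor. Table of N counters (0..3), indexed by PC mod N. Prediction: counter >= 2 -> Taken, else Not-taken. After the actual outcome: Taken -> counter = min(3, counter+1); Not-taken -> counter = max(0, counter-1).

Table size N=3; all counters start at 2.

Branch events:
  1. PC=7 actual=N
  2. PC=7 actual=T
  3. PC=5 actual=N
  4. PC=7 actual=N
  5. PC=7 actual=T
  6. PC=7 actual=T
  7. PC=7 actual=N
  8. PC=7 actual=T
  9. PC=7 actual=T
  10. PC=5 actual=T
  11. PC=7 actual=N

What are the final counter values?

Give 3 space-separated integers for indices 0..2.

Ev 1: PC=7 idx=1 pred=T actual=N -> ctr[1]=1
Ev 2: PC=7 idx=1 pred=N actual=T -> ctr[1]=2
Ev 3: PC=5 idx=2 pred=T actual=N -> ctr[2]=1
Ev 4: PC=7 idx=1 pred=T actual=N -> ctr[1]=1
Ev 5: PC=7 idx=1 pred=N actual=T -> ctr[1]=2
Ev 6: PC=7 idx=1 pred=T actual=T -> ctr[1]=3
Ev 7: PC=7 idx=1 pred=T actual=N -> ctr[1]=2
Ev 8: PC=7 idx=1 pred=T actual=T -> ctr[1]=3
Ev 9: PC=7 idx=1 pred=T actual=T -> ctr[1]=3
Ev 10: PC=5 idx=2 pred=N actual=T -> ctr[2]=2
Ev 11: PC=7 idx=1 pred=T actual=N -> ctr[1]=2

Answer: 2 2 2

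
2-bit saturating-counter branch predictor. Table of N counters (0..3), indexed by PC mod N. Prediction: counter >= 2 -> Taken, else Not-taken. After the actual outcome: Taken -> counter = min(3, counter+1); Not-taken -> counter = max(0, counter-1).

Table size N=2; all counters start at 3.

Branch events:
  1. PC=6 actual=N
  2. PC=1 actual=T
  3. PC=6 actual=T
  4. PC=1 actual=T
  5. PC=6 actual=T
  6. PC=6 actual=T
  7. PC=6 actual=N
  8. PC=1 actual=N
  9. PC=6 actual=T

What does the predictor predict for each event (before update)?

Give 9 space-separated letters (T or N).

Ev 1: PC=6 idx=0 pred=T actual=N -> ctr[0]=2
Ev 2: PC=1 idx=1 pred=T actual=T -> ctr[1]=3
Ev 3: PC=6 idx=0 pred=T actual=T -> ctr[0]=3
Ev 4: PC=1 idx=1 pred=T actual=T -> ctr[1]=3
Ev 5: PC=6 idx=0 pred=T actual=T -> ctr[0]=3
Ev 6: PC=6 idx=0 pred=T actual=T -> ctr[0]=3
Ev 7: PC=6 idx=0 pred=T actual=N -> ctr[0]=2
Ev 8: PC=1 idx=1 pred=T actual=N -> ctr[1]=2
Ev 9: PC=6 idx=0 pred=T actual=T -> ctr[0]=3

Answer: T T T T T T T T T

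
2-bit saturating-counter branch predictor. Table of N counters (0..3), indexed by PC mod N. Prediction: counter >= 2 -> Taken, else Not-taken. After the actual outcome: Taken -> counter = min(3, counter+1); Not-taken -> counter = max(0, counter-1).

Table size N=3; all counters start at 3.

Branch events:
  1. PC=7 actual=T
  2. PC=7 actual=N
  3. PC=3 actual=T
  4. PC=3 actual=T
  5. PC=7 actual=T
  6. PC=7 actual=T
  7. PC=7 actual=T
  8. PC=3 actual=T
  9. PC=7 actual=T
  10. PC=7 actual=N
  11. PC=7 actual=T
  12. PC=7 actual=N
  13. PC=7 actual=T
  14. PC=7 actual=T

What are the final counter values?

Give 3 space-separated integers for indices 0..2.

Ev 1: PC=7 idx=1 pred=T actual=T -> ctr[1]=3
Ev 2: PC=7 idx=1 pred=T actual=N -> ctr[1]=2
Ev 3: PC=3 idx=0 pred=T actual=T -> ctr[0]=3
Ev 4: PC=3 idx=0 pred=T actual=T -> ctr[0]=3
Ev 5: PC=7 idx=1 pred=T actual=T -> ctr[1]=3
Ev 6: PC=7 idx=1 pred=T actual=T -> ctr[1]=3
Ev 7: PC=7 idx=1 pred=T actual=T -> ctr[1]=3
Ev 8: PC=3 idx=0 pred=T actual=T -> ctr[0]=3
Ev 9: PC=7 idx=1 pred=T actual=T -> ctr[1]=3
Ev 10: PC=7 idx=1 pred=T actual=N -> ctr[1]=2
Ev 11: PC=7 idx=1 pred=T actual=T -> ctr[1]=3
Ev 12: PC=7 idx=1 pred=T actual=N -> ctr[1]=2
Ev 13: PC=7 idx=1 pred=T actual=T -> ctr[1]=3
Ev 14: PC=7 idx=1 pred=T actual=T -> ctr[1]=3

Answer: 3 3 3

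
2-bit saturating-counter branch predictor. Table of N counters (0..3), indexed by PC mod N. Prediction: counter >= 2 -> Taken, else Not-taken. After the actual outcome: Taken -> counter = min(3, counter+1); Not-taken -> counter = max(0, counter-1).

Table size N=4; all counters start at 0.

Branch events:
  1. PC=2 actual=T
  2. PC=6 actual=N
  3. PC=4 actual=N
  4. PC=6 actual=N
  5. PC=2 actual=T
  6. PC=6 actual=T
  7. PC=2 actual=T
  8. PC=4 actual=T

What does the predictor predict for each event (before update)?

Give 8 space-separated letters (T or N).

Ev 1: PC=2 idx=2 pred=N actual=T -> ctr[2]=1
Ev 2: PC=6 idx=2 pred=N actual=N -> ctr[2]=0
Ev 3: PC=4 idx=0 pred=N actual=N -> ctr[0]=0
Ev 4: PC=6 idx=2 pred=N actual=N -> ctr[2]=0
Ev 5: PC=2 idx=2 pred=N actual=T -> ctr[2]=1
Ev 6: PC=6 idx=2 pred=N actual=T -> ctr[2]=2
Ev 7: PC=2 idx=2 pred=T actual=T -> ctr[2]=3
Ev 8: PC=4 idx=0 pred=N actual=T -> ctr[0]=1

Answer: N N N N N N T N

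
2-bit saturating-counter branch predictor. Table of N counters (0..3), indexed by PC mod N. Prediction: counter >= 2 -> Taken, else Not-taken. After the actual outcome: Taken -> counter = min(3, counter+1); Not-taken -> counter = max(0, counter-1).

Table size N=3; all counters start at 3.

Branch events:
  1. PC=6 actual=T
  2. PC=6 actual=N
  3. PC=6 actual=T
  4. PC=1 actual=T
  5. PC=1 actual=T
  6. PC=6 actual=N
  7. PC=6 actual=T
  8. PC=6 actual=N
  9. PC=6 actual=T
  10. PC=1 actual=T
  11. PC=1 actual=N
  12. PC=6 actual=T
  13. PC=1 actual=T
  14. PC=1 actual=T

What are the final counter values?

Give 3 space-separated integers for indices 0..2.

Answer: 3 3 3

Derivation:
Ev 1: PC=6 idx=0 pred=T actual=T -> ctr[0]=3
Ev 2: PC=6 idx=0 pred=T actual=N -> ctr[0]=2
Ev 3: PC=6 idx=0 pred=T actual=T -> ctr[0]=3
Ev 4: PC=1 idx=1 pred=T actual=T -> ctr[1]=3
Ev 5: PC=1 idx=1 pred=T actual=T -> ctr[1]=3
Ev 6: PC=6 idx=0 pred=T actual=N -> ctr[0]=2
Ev 7: PC=6 idx=0 pred=T actual=T -> ctr[0]=3
Ev 8: PC=6 idx=0 pred=T actual=N -> ctr[0]=2
Ev 9: PC=6 idx=0 pred=T actual=T -> ctr[0]=3
Ev 10: PC=1 idx=1 pred=T actual=T -> ctr[1]=3
Ev 11: PC=1 idx=1 pred=T actual=N -> ctr[1]=2
Ev 12: PC=6 idx=0 pred=T actual=T -> ctr[0]=3
Ev 13: PC=1 idx=1 pred=T actual=T -> ctr[1]=3
Ev 14: PC=1 idx=1 pred=T actual=T -> ctr[1]=3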